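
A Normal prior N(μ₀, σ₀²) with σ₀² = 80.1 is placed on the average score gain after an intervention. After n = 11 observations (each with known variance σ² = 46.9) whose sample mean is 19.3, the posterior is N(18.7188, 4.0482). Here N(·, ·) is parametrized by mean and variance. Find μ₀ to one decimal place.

With known observation variance, the Normal–Normal posterior has precision τ_n = τ₀ + n/σ² and mean μ_n = (τ₀μ₀ + (n/σ²)x̄)/τ_n.
Here τ₀ = 1/80.1 = 0.012484 and τ_data = 11/46.9 = 0.234542, so τ_n = 0.247026.
Rearranging for μ₀: μ₀ = (μ_n·τ_n − τ_data·x̄)/τ₀ = (18.7188·0.247026 − 0.234542·19.3) / 0.012484 = 0.097370/0.012484 ≈ 7.8.

μ₀ = 7.8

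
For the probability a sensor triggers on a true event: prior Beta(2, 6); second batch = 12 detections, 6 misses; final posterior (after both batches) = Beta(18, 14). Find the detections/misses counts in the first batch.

Sequential conjugate updates are equivalent to a single update on the pooled data, so total successes = posterior α − prior α and total failures = posterior β − prior β.
Total across both batches: 18−2=16 detections, 14−6=8 misses.
Subtract the second batch: 16−12=4 detections and 8−6=2 misses.

4 detections and 2 misses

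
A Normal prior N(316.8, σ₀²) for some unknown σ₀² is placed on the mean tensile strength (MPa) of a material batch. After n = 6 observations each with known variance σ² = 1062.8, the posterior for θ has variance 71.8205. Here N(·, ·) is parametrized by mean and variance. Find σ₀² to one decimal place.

For the Normal–Normal model with known σ², precisions add: τ_n = τ₀ + n/σ².
So 1/σ₀² = 1/71.8205 − 6/1062.8 = 0.013924 − 0.005645 = 0.008279.
Hence σ₀² = 1/0.008279 ≈ 120.8.

σ₀² = 120.8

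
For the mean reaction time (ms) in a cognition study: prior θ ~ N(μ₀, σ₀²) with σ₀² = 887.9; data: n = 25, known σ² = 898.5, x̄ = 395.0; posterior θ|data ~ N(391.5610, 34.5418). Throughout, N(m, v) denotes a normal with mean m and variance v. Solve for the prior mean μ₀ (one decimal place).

μ₀ = 306.6

With known observation variance, the Normal–Normal posterior has precision τ_n = τ₀ + n/σ² and mean μ_n = (τ₀μ₀ + (n/σ²)x̄)/τ_n.
Here τ₀ = 1/887.9 = 0.001126 and τ_data = 25/898.5 = 0.027824, so τ_n = 0.028950.
Rearranging for μ₀: μ₀ = (μ_n·τ_n − τ_data·x̄)/τ₀ = (391.5610·0.028950 − 0.027824·395.0) / 0.001126 = 0.345211/0.001126 ≈ 306.6.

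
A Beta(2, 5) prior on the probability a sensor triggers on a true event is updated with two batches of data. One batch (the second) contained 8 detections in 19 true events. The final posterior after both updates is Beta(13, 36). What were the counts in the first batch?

3 detections and 20 misses

Sequential conjugate updates are equivalent to a single update on the pooled data, so total successes = posterior α − prior α and total failures = posterior β − prior β.
Total across both batches: 13−2=11 detections, 36−5=31 misses.
Subtract the second batch: 11−8=3 detections and 31−11=20 misses.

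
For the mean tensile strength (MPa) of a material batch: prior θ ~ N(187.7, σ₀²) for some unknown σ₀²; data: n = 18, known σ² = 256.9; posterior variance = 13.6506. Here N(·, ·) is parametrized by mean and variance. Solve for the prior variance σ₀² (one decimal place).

σ₀² = 313.4

For the Normal–Normal model with known σ², precisions add: τ_n = τ₀ + n/σ².
So 1/σ₀² = 1/13.6506 − 18/256.9 = 0.073257 − 0.070066 = 0.003191.
Hence σ₀² = 1/0.003191 ≈ 313.4.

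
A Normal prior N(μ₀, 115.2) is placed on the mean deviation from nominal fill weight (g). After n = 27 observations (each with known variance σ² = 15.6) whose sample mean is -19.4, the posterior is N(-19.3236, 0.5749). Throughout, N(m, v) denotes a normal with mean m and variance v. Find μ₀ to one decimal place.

The posterior mean is a precision-weighted average: μ_n = (τ₀μ₀ + τ_data·x̄)/(τ₀+τ_data), with τ₀=1/σ₀² and τ_data=n/σ².
Here τ₀ = 1/115.2 = 0.008681 and τ_data = 27/15.6 = 1.730769, so τ_n = 1.739450.
Rearranging for μ₀: μ₀ = (μ_n·τ_n − τ_data·x̄)/τ₀ = (-19.3236·1.739450 − 1.730769·-19.4) / 0.008681 = -0.035517/0.008681 ≈ -4.1.

μ₀ = -4.1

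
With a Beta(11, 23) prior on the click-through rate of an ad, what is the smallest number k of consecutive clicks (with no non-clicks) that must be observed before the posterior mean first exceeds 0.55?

k = 18

After k clicks and 0 non-clicks the posterior is Beta(11+k, 23), with mean (11+k)/(11+23+k).
Set (11+k)/(34+k) > 0.55 and solve: k > (0.55·34 − 11)/(1 − 0.55) = 17.111.
The smallest integer exceeding 17.111 is 18.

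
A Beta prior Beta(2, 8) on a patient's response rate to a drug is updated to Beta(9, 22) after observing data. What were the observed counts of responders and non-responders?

7 responders and 14 non-responders

Beta is conjugate to the binomial likelihood: posterior = Beta(a+s, b+f).
Match parameters: s=9−2=7, f=22−8=14.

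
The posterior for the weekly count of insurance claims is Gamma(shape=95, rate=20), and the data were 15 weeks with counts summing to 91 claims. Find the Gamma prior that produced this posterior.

Gamma(shape=4, rate=5)

A Gamma(α, β) prior (rate parametrization) on a Poisson rate with n observations summing to S gives posterior Gamma(α+S, β+n).
So α = 95 − 91 = 4 and β = 20 − 15 = 5.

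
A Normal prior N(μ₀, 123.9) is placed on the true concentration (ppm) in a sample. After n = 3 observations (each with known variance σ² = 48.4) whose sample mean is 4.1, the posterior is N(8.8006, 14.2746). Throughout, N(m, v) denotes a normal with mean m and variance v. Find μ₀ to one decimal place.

μ₀ = 44.9

The posterior mean is a precision-weighted average: μ_n = (τ₀μ₀ + τ_data·x̄)/(τ₀+τ_data), with τ₀=1/σ₀² and τ_data=n/σ².
Here τ₀ = 1/123.9 = 0.008071 and τ_data = 3/48.4 = 0.061983, so τ_n = 0.070054.
Rearranging for μ₀: μ₀ = (μ_n·τ_n − τ_data·x̄)/τ₀ = (8.8006·0.070054 − 0.061983·4.1) / 0.008071 = 0.362387/0.008071 ≈ 44.9.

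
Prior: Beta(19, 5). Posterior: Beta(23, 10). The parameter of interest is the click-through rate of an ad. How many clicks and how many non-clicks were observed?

4 clicks and 5 non-clicks

Beta is conjugate to the binomial likelihood: posterior = Beta(a+s, b+f).
Match parameters: s=23−19=4, f=10−5=5.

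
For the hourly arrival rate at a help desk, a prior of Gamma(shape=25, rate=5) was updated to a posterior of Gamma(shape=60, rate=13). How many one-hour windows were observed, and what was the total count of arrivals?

Gamma–Poisson conjugacy: posterior shape = α + Σxᵢ, posterior rate = β + n.
Matching: Σxᵢ = 60 − 25 = 35 and n = 13 − 5 = 8.

n = 8 one-hour windows with total 35 arrivals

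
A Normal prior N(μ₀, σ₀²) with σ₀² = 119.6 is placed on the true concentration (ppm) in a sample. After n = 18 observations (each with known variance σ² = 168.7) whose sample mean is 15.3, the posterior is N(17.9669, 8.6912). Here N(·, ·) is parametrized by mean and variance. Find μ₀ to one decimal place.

μ₀ = 52.0

With known observation variance, the Normal–Normal posterior has precision τ_n = τ₀ + n/σ² and mean μ_n = (τ₀μ₀ + (n/σ²)x̄)/τ_n.
Here τ₀ = 1/119.6 = 0.008361 and τ_data = 18/168.7 = 0.106698, so τ_n = 0.115059.
Rearranging for μ₀: μ₀ = (μ_n·τ_n − τ_data·x̄)/τ₀ = (17.9669·0.115059 − 0.106698·15.3) / 0.008361 = 0.434774/0.008361 ≈ 52.0.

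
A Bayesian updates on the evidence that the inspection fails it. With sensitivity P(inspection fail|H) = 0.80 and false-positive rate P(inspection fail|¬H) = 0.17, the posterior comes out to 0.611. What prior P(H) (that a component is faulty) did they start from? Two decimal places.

P(H) = 0.25

Bayes' rule in odds form gives O(H|E) = O(H)·[P(E|H)/P(E|¬H)], hence O(H) = O(H|E)/LR.
Posterior odds = 0.611/(1−0.611) = 1.5707. LR = 0.80/0.17 = 4.7059.
Prior odds = 1.5707/4.7059 = 0.3338, so P(H) = 0.3338/(1+0.3338) ≈ 0.25.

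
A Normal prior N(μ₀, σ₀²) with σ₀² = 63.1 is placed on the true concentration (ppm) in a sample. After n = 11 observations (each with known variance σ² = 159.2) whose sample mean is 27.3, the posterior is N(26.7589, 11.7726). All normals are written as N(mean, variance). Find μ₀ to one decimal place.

The posterior mean is a precision-weighted average: μ_n = (τ₀μ₀ + τ_data·x̄)/(τ₀+τ_data), with τ₀=1/σ₀² and τ_data=n/σ².
Here τ₀ = 1/63.1 = 0.015848 and τ_data = 11/159.2 = 0.069095, so τ_n = 0.084943.
Rearranging for μ₀: μ₀ = (μ_n·τ_n − τ_data·x̄)/τ₀ = (26.7589·0.084943 − 0.069095·27.3) / 0.015848 = 0.386688/0.015848 ≈ 24.4.

μ₀ = 24.4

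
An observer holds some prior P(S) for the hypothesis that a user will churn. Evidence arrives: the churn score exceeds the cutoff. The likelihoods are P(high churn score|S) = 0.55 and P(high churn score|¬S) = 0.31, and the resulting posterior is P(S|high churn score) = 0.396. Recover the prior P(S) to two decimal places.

P(S) = 0.27

In odds form, posterior odds = prior odds × likelihood ratio, so prior odds = posterior odds ÷ LR.
Posterior odds = 0.396/(1−0.396) = 0.6556. LR = 0.55/0.31 = 1.7742.
Prior odds = 0.6556/1.7742 = 0.3695, so P(S) = 0.3695/(1+0.3695) ≈ 0.27.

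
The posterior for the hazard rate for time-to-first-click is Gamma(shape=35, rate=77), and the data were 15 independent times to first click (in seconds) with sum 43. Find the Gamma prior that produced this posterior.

Gamma(shape=20, rate=34)

Gamma–exponential conjugacy: posterior shape = α + n, posterior rate = β + Σtᵢ.
So α = 35 − 15 = 20 and β = 77 − 43 = 34.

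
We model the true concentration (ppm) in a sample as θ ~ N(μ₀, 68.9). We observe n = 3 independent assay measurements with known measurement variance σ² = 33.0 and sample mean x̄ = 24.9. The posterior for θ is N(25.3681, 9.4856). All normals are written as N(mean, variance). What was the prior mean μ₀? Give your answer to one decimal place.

With known observation variance, the Normal–Normal posterior has precision τ_n = τ₀ + n/σ² and mean μ_n = (τ₀μ₀ + (n/σ²)x̄)/τ_n.
Here τ₀ = 1/68.9 = 0.014514 and τ_data = 3/33.0 = 0.090909, so τ_n = 0.105423.
Rearranging for μ₀: μ₀ = (μ_n·τ_n − τ_data·x̄)/τ₀ = (25.3681·0.105423 − 0.090909·24.9) / 0.014514 = 0.410747/0.014514 ≈ 28.3.

μ₀ = 28.3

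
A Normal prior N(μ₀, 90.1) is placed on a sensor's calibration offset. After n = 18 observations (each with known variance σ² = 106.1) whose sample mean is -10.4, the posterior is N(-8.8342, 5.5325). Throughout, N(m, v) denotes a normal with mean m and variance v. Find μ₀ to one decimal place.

μ₀ = 15.1

The posterior mean is a precision-weighted average: μ_n = (τ₀μ₀ + τ_data·x̄)/(τ₀+τ_data), with τ₀=1/σ₀² and τ_data=n/σ².
Here τ₀ = 1/90.1 = 0.011099 and τ_data = 18/106.1 = 0.169651, so τ_n = 0.180750.
Rearranging for μ₀: μ₀ = (μ_n·τ_n − τ_data·x̄)/τ₀ = (-8.8342·0.180750 − 0.169651·-10.4) / 0.011099 = 0.167589/0.011099 ≈ 15.1.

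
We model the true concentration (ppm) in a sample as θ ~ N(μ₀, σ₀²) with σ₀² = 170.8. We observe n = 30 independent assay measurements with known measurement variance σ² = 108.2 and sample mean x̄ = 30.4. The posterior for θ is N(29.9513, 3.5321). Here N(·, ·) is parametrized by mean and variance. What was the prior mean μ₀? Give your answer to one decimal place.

μ₀ = 8.7

With known observation variance, the Normal–Normal posterior has precision τ_n = τ₀ + n/σ² and mean μ_n = (τ₀μ₀ + (n/σ²)x̄)/τ_n.
Here τ₀ = 1/170.8 = 0.005855 and τ_data = 30/108.2 = 0.277264, so τ_n = 0.283119.
Rearranging for μ₀: μ₀ = (μ_n·τ_n − τ_data·x̄)/τ₀ = (29.9513·0.283119 − 0.277264·30.4) / 0.005855 = 0.050957/0.005855 ≈ 8.7.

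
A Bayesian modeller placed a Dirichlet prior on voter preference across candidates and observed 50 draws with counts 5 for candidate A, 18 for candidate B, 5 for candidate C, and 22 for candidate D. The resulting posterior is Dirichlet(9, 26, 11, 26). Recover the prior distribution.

For a Dirichlet(α) prior with multinomial counts c, the posterior is Dirichlet(α + c) componentwise.
Subtract each count from the matching posterior parameter: 9−5=4, 26−18=8, 11−5=6, 26−22=4.

Dirichlet(4, 8, 6, 4)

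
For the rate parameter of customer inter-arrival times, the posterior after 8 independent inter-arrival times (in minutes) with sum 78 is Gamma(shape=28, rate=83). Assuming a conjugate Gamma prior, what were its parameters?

Gamma(shape=20, rate=5)

Gamma–exponential conjugacy: posterior shape = α + n, posterior rate = β + Σtᵢ.
So α = 28 − 8 = 20 and β = 83 − 78 = 5.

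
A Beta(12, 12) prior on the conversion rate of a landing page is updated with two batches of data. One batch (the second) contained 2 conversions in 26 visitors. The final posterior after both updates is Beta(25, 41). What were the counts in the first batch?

11 conversions and 5 bounces

Sequential conjugate updates are equivalent to a single update on the pooled data, so total successes = posterior α − prior α and total failures = posterior β − prior β.
Total across both batches: 25−12=13 conversions, 41−12=29 bounces.
Subtract the second batch: 13−2=11 conversions and 29−24=5 bounces.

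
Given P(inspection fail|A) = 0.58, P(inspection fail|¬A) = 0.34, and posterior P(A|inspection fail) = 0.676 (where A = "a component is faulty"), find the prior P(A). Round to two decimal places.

In odds form, posterior odds = prior odds × likelihood ratio, so prior odds = posterior odds ÷ LR.
Posterior odds = 0.676/(1−0.676) = 2.0864. LR = 0.58/0.34 = 1.7059.
Prior odds = 2.0864/1.7059 = 1.2230, so P(A) = 1.2230/(1+1.2230) ≈ 0.55.

P(A) = 0.55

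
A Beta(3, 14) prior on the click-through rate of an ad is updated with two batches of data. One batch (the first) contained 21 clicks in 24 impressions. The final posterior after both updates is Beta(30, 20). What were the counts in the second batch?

6 clicks and 3 non-clicks

Sequential conjugate updates are equivalent to a single update on the pooled data, so total successes = posterior α − prior α and total failures = posterior β − prior β.
Total across both batches: 30−3=27 clicks, 20−14=6 non-clicks.
Subtract the first batch: 27−21=6 clicks and 6−3=3 non-clicks.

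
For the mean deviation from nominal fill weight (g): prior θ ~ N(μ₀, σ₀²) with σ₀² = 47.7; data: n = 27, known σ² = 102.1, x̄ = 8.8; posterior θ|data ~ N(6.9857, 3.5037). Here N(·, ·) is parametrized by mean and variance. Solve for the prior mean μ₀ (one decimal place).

μ₀ = -15.9

With known observation variance, the Normal–Normal posterior has precision τ_n = τ₀ + n/σ² and mean μ_n = (τ₀μ₀ + (n/σ²)x̄)/τ_n.
Here τ₀ = 1/47.7 = 0.020964 and τ_data = 27/102.1 = 0.264447, so τ_n = 0.285411.
Rearranging for μ₀: μ₀ = (μ_n·τ_n − τ_data·x̄)/τ₀ = (6.9857·0.285411 − 0.264447·8.8) / 0.020964 = -0.333338/0.020964 ≈ -15.9.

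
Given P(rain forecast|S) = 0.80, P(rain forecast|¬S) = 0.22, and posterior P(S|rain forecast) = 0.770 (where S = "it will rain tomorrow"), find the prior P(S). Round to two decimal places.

In odds form, posterior odds = prior odds × likelihood ratio, so prior odds = posterior odds ÷ LR.
Posterior odds = 0.770/(1−0.770) = 3.3478. LR = 0.80/0.22 = 3.6364.
Prior odds = 3.3478/3.6364 = 0.9206, so P(S) = 0.9206/(1+0.9206) ≈ 0.48.

P(S) = 0.48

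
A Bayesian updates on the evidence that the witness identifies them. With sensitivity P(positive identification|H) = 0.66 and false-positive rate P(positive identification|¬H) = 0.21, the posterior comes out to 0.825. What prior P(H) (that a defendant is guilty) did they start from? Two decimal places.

In odds form, posterior odds = prior odds × likelihood ratio, so prior odds = posterior odds ÷ LR.
Posterior odds = 0.825/(1−0.825) = 4.7143. LR = 0.66/0.21 = 3.1429.
Prior odds = 4.7143/3.1429 = 1.5000, so P(H) = 1.5000/(1+1.5000) ≈ 0.60.

P(H) = 0.60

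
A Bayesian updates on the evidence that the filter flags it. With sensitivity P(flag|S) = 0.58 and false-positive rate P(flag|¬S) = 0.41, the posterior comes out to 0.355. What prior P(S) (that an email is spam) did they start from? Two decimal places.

P(S) = 0.28

Bayes' rule in odds form gives O(S|E) = O(S)·[P(E|S)/P(E|¬S)], hence O(S) = O(S|E)/LR.
Posterior odds = 0.355/(1−0.355) = 0.5504. LR = 0.58/0.41 = 1.4146.
Prior odds = 0.5504/1.4146 = 0.3891, so P(S) = 0.3891/(1+0.3891) ≈ 0.28.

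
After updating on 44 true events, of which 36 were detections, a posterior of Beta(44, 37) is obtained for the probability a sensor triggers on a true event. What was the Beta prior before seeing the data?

Beta(8, 29)

Under Beta–binomial conjugacy the posterior parameters are (a+s, b+f).
Subtract the data counts: 44−36=8, 37−8=29.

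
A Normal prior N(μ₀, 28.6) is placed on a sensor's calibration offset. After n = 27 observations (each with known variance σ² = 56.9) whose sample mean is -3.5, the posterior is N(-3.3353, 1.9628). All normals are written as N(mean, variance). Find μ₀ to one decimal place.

μ₀ = -1.1

With known observation variance, the Normal–Normal posterior has precision τ_n = τ₀ + n/σ² and mean μ_n = (τ₀μ₀ + (n/σ²)x̄)/τ_n.
Here τ₀ = 1/28.6 = 0.034965 and τ_data = 27/56.9 = 0.474517, so τ_n = 0.509482.
Rearranging for μ₀: μ₀ = (μ_n·τ_n − τ_data·x̄)/τ₀ = (-3.3353·0.509482 − 0.474517·-3.5) / 0.034965 = -0.038466/0.034965 ≈ -1.1.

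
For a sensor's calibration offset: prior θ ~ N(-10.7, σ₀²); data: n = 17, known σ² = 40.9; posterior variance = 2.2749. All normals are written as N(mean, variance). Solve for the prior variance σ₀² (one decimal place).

σ₀² = 41.8

For the Normal–Normal model with known σ², precisions add: τ_n = τ₀ + n/σ².
So 1/σ₀² = 1/2.2749 − 17/40.9 = 0.439580 − 0.415648 = 0.023932.
Hence σ₀² = 1/0.023932 ≈ 41.8.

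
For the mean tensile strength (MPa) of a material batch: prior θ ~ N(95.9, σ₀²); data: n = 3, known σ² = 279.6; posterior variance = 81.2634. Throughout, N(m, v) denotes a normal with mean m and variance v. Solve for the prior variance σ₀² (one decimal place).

Posterior precision equals prior precision plus data precision: 1/σ_n² = 1/σ₀² + n/σ².
So 1/σ₀² = 1/81.2634 − 3/279.6 = 0.012306 − 0.010730 = 0.001576.
Hence σ₀² = 1/0.001576 ≈ 634.5.

σ₀² = 634.5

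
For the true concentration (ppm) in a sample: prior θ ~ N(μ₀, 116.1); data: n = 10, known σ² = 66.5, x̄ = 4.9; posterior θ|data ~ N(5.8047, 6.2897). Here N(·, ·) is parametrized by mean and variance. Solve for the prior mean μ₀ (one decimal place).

μ₀ = 21.6

The posterior mean is a precision-weighted average: μ_n = (τ₀μ₀ + τ_data·x̄)/(τ₀+τ_data), with τ₀=1/σ₀² and τ_data=n/σ².
Here τ₀ = 1/116.1 = 0.008613 and τ_data = 10/66.5 = 0.150376, so τ_n = 0.158989.
Rearranging for μ₀: μ₀ = (μ_n·τ_n − τ_data·x̄)/τ₀ = (5.8047·0.158989 − 0.150376·4.9) / 0.008613 = 0.186041/0.008613 ≈ 21.6.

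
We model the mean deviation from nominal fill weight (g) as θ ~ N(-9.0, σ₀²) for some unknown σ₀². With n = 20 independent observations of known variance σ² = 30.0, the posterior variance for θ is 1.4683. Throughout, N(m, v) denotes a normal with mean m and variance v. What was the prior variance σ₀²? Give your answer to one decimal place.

Posterior precision equals prior precision plus data precision: 1/σ_n² = 1/σ₀² + n/σ².
So 1/σ₀² = 1/1.4683 − 20/30.0 = 0.681060 − 0.666667 = 0.014393.
Hence σ₀² = 1/0.014393 ≈ 69.5.

σ₀² = 69.5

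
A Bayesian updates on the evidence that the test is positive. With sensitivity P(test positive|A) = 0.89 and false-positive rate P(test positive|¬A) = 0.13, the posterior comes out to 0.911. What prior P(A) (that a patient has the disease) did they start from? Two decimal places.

P(A) = 0.60

Bayes' rule in odds form gives O(A|E) = O(A)·[P(E|A)/P(E|¬A)], hence O(A) = O(A|E)/LR.
Posterior odds = 0.911/(1−0.911) = 10.2360. LR = 0.89/0.13 = 6.8462.
Prior odds = 10.2360/6.8462 = 1.4951, so P(A) = 1.4951/(1+1.4951) ≈ 0.60.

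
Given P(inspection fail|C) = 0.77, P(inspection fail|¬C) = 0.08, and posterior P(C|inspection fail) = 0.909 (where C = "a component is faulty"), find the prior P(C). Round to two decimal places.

Bayes' rule in odds form gives O(C|E) = O(C)·[P(E|C)/P(E|¬C)], hence O(C) = O(C|E)/LR.
Posterior odds = 0.909/(1−0.909) = 9.9890. LR = 0.77/0.08 = 9.6250.
Prior odds = 9.9890/9.6250 = 1.0378, so P(C) = 1.0378/(1+1.0378) ≈ 0.51.

P(C) = 0.51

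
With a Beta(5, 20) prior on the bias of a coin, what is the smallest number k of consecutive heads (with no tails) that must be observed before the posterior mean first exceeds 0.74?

After k heads and 0 tails the posterior is Beta(5+k, 20), with mean (5+k)/(5+20+k).
Set (5+k)/(25+k) > 0.74 and solve: k > (0.74·25 − 5)/(1 − 0.74) = 51.923.
The smallest integer exceeding 51.923 is 52.

k = 52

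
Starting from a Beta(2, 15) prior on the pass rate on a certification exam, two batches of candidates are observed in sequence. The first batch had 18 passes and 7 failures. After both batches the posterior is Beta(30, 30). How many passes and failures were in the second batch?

Sequential conjugate updates are equivalent to a single update on the pooled data, so total successes = posterior α − prior α and total failures = posterior β − prior β.
Total across both batches: 30−2=28 passes, 30−15=15 failures.
Subtract the first batch: 28−18=10 passes and 15−7=8 failures.

10 passes and 8 failures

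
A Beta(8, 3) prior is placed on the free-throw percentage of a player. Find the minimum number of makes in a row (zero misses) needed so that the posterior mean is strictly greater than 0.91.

k = 23

After k makes and 0 misses the posterior is Beta(8+k, 3), with mean (8+k)/(8+3+k).
Set (8+k)/(11+k) > 0.91 and solve: k > (0.91·11 − 8)/(1 − 0.91) = 22.333.
The smallest integer exceeding 22.333 is 23.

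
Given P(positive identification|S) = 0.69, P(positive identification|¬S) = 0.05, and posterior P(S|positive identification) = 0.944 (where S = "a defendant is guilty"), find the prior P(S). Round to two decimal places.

Bayes' rule in odds form gives O(S|E) = O(S)·[P(E|S)/P(E|¬S)], hence O(S) = O(S|E)/LR.
Posterior odds = 0.944/(1−0.944) = 16.8571. LR = 0.69/0.05 = 13.8000.
Prior odds = 16.8571/13.8000 = 1.2215, so P(S) = 1.2215/(1+1.2215) ≈ 0.55.

P(S) = 0.55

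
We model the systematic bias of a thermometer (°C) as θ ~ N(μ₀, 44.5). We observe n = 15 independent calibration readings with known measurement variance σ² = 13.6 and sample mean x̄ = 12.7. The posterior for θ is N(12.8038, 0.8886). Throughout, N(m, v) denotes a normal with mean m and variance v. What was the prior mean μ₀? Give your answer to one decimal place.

With known observation variance, the Normal–Normal posterior has precision τ_n = τ₀ + n/σ² and mean μ_n = (τ₀μ₀ + (n/σ²)x̄)/τ_n.
Here τ₀ = 1/44.5 = 0.022472 and τ_data = 15/13.6 = 1.102941, so τ_n = 1.125413.
Rearranging for μ₀: μ₀ = (μ_n·τ_n − τ_data·x̄)/τ₀ = (12.8038·1.125413 − 1.102941·12.7) / 0.022472 = 0.402212/0.022472 ≈ 17.9.

μ₀ = 17.9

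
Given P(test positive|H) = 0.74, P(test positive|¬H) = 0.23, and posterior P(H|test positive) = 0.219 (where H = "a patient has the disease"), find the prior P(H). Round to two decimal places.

Bayes' rule in odds form gives O(H|E) = O(H)·[P(E|H)/P(E|¬H)], hence O(H) = O(H|E)/LR.
Posterior odds = 0.219/(1−0.219) = 0.2804. LR = 0.74/0.23 = 3.2174.
Prior odds = 0.2804/3.2174 = 0.0872, so P(H) = 0.0872/(1+0.0872) ≈ 0.08.

P(H) = 0.08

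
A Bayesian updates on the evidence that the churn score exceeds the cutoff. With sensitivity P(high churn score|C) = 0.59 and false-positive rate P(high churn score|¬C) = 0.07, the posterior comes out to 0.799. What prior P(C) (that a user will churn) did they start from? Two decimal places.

P(C) = 0.32

In odds form, posterior odds = prior odds × likelihood ratio, so prior odds = posterior odds ÷ LR.
Posterior odds = 0.799/(1−0.799) = 3.9751. LR = 0.59/0.07 = 8.4286.
Prior odds = 3.9751/8.4286 = 0.4716, so P(C) = 0.4716/(1+0.4716) ≈ 0.32.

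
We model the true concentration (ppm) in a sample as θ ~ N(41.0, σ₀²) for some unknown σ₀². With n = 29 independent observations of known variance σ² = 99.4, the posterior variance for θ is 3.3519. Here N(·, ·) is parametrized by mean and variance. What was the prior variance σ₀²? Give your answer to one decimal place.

σ₀² = 151.8

For the Normal–Normal model with known σ², precisions add: τ_n = τ₀ + n/σ².
So 1/σ₀² = 1/3.3519 − 29/99.4 = 0.298338 − 0.291751 = 0.006587.
Hence σ₀² = 1/0.006587 ≈ 151.8.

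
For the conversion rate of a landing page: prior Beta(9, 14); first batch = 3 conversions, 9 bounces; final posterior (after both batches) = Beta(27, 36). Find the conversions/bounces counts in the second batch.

Because Beta–binomial updating is additive in the counts, the combined data contributed (α_post−α_prior, β_post−β_prior) successes and failures.
Total across both batches: 27−9=18 conversions, 36−14=22 bounces.
Subtract the first batch: 18−3=15 conversions and 22−9=13 bounces.

15 conversions and 13 bounces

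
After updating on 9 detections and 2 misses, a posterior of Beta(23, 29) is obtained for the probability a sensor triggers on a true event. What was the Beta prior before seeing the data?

Beta(14, 27)

Under Beta–binomial conjugacy the posterior parameters are (a+s, b+f).
Subtract the data counts: 23−9=14, 29−2=27.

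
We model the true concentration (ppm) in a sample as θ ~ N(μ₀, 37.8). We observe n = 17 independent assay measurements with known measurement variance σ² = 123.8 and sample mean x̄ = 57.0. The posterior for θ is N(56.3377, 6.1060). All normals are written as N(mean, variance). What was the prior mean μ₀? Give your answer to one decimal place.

μ₀ = 52.9

The posterior mean is a precision-weighted average: μ_n = (τ₀μ₀ + τ_data·x̄)/(τ₀+τ_data), with τ₀=1/σ₀² and τ_data=n/σ².
Here τ₀ = 1/37.8 = 0.026455 and τ_data = 17/123.8 = 0.137318, so τ_n = 0.163773.
Rearranging for μ₀: μ₀ = (μ_n·τ_n − τ_data·x̄)/τ₀ = (56.3377·0.163773 − 0.137318·57.0) / 0.026455 = 1.399468/0.026455 ≈ 52.9.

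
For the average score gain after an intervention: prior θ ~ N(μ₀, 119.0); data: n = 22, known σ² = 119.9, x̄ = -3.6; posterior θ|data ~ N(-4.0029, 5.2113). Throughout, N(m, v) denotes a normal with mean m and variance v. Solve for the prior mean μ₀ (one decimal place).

The posterior mean is a precision-weighted average: μ_n = (τ₀μ₀ + τ_data·x̄)/(τ₀+τ_data), with τ₀=1/σ₀² and τ_data=n/σ².
Here τ₀ = 1/119.0 = 0.008403 and τ_data = 22/119.9 = 0.183486, so τ_n = 0.191889.
Rearranging for μ₀: μ₀ = (μ_n·τ_n − τ_data·x̄)/τ₀ = (-4.0029·0.191889 − 0.183486·-3.6) / 0.008403 = -0.107563/0.008403 ≈ -12.8.

μ₀ = -12.8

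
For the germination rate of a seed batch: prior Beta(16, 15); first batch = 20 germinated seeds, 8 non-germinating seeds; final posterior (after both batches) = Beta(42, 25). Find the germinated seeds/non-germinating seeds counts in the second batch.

Sequential conjugate updates are equivalent to a single update on the pooled data, so total successes = posterior α − prior α and total failures = posterior β − prior β.
Total across both batches: 42−16=26 germinated seeds, 25−15=10 non-germinating seeds.
Subtract the first batch: 26−20=6 germinated seeds and 10−8=2 non-germinating seeds.

6 germinated seeds and 2 non-germinating seeds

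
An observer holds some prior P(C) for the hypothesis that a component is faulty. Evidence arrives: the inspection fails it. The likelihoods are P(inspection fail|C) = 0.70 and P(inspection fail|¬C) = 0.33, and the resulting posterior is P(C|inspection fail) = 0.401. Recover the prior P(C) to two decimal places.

P(C) = 0.24

Bayes' rule in odds form gives O(C|E) = O(C)·[P(E|C)/P(E|¬C)], hence O(C) = O(C|E)/LR.
Posterior odds = 0.401/(1−0.401) = 0.6694. LR = 0.70/0.33 = 2.1212.
Prior odds = 0.6694/2.1212 = 0.3156, so P(C) = 0.3156/(1+0.3156) ≈ 0.24.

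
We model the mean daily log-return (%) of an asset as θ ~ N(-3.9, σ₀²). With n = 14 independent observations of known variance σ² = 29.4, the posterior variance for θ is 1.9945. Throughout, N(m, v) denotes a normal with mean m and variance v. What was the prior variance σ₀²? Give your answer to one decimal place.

σ₀² = 39.7

Posterior precision equals prior precision plus data precision: 1/σ_n² = 1/σ₀² + n/σ².
So 1/σ₀² = 1/1.9945 − 14/29.4 = 0.501379 − 0.476190 = 0.025189.
Hence σ₀² = 1/0.025189 ≈ 39.7.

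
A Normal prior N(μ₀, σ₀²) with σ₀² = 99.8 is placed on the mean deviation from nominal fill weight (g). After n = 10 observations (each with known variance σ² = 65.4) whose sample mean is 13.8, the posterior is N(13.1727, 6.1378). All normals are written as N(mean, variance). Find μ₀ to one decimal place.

μ₀ = 3.6

The posterior mean is a precision-weighted average: μ_n = (τ₀μ₀ + τ_data·x̄)/(τ₀+τ_data), with τ₀=1/σ₀² and τ_data=n/σ².
Here τ₀ = 1/99.8 = 0.010020 and τ_data = 10/65.4 = 0.152905, so τ_n = 0.162925.
Rearranging for μ₀: μ₀ = (μ_n·τ_n − τ_data·x̄)/τ₀ = (13.1727·0.162925 − 0.152905·13.8) / 0.010020 = 0.036073/0.010020 ≈ 3.6.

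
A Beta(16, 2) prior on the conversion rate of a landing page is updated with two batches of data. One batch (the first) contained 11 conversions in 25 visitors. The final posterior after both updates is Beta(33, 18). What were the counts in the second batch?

Because Beta–binomial updating is additive in the counts, the combined data contributed (α_post−α_prior, β_post−β_prior) successes and failures.
Total across both batches: 33−16=17 conversions, 18−2=16 bounces.
Subtract the first batch: 17−11=6 conversions and 16−14=2 bounces.

6 conversions and 2 bounces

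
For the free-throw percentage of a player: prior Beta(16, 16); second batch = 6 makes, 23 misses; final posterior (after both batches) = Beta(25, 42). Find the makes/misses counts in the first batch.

Because Beta–binomial updating is additive in the counts, the combined data contributed (α_post−α_prior, β_post−β_prior) successes and failures.
Total across both batches: 25−16=9 makes, 42−16=26 misses.
Subtract the second batch: 9−6=3 makes and 26−23=3 misses.

3 makes and 3 misses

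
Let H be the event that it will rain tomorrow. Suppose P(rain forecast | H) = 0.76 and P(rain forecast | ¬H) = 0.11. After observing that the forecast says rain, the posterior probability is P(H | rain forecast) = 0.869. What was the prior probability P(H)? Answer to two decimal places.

P(H) = 0.49

Bayes' rule in odds form gives O(H|E) = O(H)·[P(E|H)/P(E|¬H)], hence O(H) = O(H|E)/LR.
Posterior odds = 0.869/(1−0.869) = 6.6336. LR = 0.76/0.11 = 6.9091.
Prior odds = 6.6336/6.9091 = 0.9601, so P(H) = 0.9601/(1+0.9601) ≈ 0.49.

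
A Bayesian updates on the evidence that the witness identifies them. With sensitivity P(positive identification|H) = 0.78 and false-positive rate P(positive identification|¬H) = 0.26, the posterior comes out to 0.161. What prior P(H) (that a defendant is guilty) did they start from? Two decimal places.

Bayes' rule in odds form gives O(H|E) = O(H)·[P(E|H)/P(E|¬H)], hence O(H) = O(H|E)/LR.
Posterior odds = 0.161/(1−0.161) = 0.1919. LR = 0.78/0.26 = 3.0000.
Prior odds = 0.1919/3.0000 = 0.0640, so P(H) = 0.0640/(1+0.0640) ≈ 0.06.

P(H) = 0.06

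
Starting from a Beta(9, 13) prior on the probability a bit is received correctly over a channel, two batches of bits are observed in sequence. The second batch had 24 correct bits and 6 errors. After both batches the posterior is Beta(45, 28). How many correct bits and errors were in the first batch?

12 correct bits and 9 errors

Sequential conjugate updates are equivalent to a single update on the pooled data, so total successes = posterior α − prior α and total failures = posterior β − prior β.
Total across both batches: 45−9=36 correct bits, 28−13=15 errors.
Subtract the second batch: 36−24=12 correct bits and 15−6=9 errors.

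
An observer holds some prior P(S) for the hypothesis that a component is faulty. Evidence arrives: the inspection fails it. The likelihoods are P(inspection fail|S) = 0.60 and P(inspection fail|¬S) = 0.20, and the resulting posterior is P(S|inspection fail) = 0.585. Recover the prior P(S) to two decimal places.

P(S) = 0.32

In odds form, posterior odds = prior odds × likelihood ratio, so prior odds = posterior odds ÷ LR.
Posterior odds = 0.585/(1−0.585) = 1.4096. LR = 0.60/0.20 = 3.0000.
Prior odds = 1.4096/3.0000 = 0.4699, so P(S) = 0.4699/(1+0.4699) ≈ 0.32.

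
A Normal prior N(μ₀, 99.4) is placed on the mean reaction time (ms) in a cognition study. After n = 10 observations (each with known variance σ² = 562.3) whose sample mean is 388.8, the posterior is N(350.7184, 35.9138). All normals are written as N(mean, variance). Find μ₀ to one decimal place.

With known observation variance, the Normal–Normal posterior has precision τ_n = τ₀ + n/σ² and mean μ_n = (τ₀μ₀ + (n/σ²)x̄)/τ_n.
Here τ₀ = 1/99.4 = 0.010060 and τ_data = 10/562.3 = 0.017784, so τ_n = 0.027844.
Rearranging for μ₀: μ₀ = (μ_n·τ_n − τ_data·x̄)/τ₀ = (350.7184·0.027844 − 0.017784·388.8) / 0.010060 = 2.850984/0.010060 ≈ 283.4.

μ₀ = 283.4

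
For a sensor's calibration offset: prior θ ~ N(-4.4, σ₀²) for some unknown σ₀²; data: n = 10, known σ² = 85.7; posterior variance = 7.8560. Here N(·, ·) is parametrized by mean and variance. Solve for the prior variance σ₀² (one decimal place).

For the Normal–Normal model with known σ², precisions add: τ_n = τ₀ + n/σ².
So 1/σ₀² = 1/7.8560 − 10/85.7 = 0.127291 − 0.116686 = 0.010605.
Hence σ₀² = 1/0.010605 ≈ 94.3.

σ₀² = 94.3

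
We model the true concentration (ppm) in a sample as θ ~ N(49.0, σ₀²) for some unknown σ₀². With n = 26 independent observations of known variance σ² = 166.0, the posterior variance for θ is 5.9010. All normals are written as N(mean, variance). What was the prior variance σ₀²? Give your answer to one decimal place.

For the Normal–Normal model with known σ², precisions add: τ_n = τ₀ + n/σ².
So 1/σ₀² = 1/5.9010 − 26/166.0 = 0.169463 − 0.156627 = 0.012836.
Hence σ₀² = 1/0.012836 ≈ 77.9.

σ₀² = 77.9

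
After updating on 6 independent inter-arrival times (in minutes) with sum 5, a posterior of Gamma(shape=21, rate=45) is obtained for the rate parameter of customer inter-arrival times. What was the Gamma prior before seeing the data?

For an exponential likelihood with a Gamma(α, β) prior on the rate, n observations with total T give posterior Gamma(α+n, β+T).
So α = 21 − 6 = 15 and β = 45 − 5 = 40.

Gamma(shape=15, rate=40)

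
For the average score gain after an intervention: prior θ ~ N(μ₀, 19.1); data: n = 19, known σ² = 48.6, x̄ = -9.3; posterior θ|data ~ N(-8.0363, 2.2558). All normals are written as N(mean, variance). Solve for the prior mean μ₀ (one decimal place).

With known observation variance, the Normal–Normal posterior has precision τ_n = τ₀ + n/σ² and mean μ_n = (τ₀μ₀ + (n/σ²)x̄)/τ_n.
Here τ₀ = 1/19.1 = 0.052356 and τ_data = 19/48.6 = 0.390947, so τ_n = 0.443303.
Rearranging for μ₀: μ₀ = (μ_n·τ_n − τ_data·x̄)/τ₀ = (-8.0363·0.443303 − 0.390947·-9.3) / 0.052356 = 0.073291/0.052356 ≈ 1.4.

μ₀ = 1.4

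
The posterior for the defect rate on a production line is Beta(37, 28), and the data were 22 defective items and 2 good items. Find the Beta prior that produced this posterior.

Beta(15, 26)

Beta is conjugate to the binomial likelihood: posterior = Beta(α+s, β+f).
So α = 37 − 22 = 15 and β = 28 − 2 = 26.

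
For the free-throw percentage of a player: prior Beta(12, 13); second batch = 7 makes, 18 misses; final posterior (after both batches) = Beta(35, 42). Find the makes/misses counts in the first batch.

16 makes and 11 misses

Sequential conjugate updates are equivalent to a single update on the pooled data, so total successes = posterior α − prior α and total failures = posterior β − prior β.
Total across both batches: 35−12=23 makes, 42−13=29 misses.
Subtract the second batch: 23−7=16 makes and 29−18=11 misses.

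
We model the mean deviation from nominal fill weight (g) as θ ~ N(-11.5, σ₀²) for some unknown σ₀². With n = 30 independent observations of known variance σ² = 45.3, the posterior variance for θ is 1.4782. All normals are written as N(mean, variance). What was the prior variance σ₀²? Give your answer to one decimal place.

For the Normal–Normal model with known σ², precisions add: τ_n = τ₀ + n/σ².
So 1/σ₀² = 1/1.4782 − 30/45.3 = 0.676498 − 0.662252 = 0.014246.
Hence σ₀² = 1/0.014246 ≈ 70.2.

σ₀² = 70.2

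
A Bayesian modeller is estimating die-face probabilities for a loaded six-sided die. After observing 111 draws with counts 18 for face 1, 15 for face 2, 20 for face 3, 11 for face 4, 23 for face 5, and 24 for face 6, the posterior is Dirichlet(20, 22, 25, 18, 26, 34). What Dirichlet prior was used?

For a Dirichlet(α) prior with multinomial counts c, the posterior is Dirichlet(α + c) componentwise.
Subtract each count from the matching posterior parameter: 20−18=2, 22−15=7, 25−20=5, 18−11=7, 26−23=3, 34−24=10.

Dirichlet(2, 7, 5, 7, 3, 10)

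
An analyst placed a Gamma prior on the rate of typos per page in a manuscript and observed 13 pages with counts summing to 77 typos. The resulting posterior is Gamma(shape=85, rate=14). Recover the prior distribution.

Gamma(shape=8, rate=1)

Gamma–Poisson conjugacy: posterior shape = α + Σxᵢ, posterior rate = β + n.
So α = 85 − 77 = 8 and β = 14 − 13 = 1.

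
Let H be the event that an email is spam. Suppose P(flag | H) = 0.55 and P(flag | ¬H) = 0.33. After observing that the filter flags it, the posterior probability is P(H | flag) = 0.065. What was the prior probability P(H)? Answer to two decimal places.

P(H) = 0.04

In odds form, posterior odds = prior odds × likelihood ratio, so prior odds = posterior odds ÷ LR.
Posterior odds = 0.065/(1−0.065) = 0.0695. LR = 0.55/0.33 = 1.6667.
Prior odds = 0.0695/1.6667 = 0.0417, so P(H) = 0.0417/(1+0.0417) ≈ 0.04.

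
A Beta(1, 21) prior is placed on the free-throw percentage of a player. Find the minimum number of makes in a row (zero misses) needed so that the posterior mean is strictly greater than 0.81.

k = 89

After k makes and 0 misses the posterior is Beta(1+k, 21), with mean (1+k)/(1+21+k).
Set (1+k)/(22+k) > 0.81 and solve: k > (0.81·22 − 1)/(1 − 0.81) = 88.526.
The smallest integer exceeding 88.526 is 89.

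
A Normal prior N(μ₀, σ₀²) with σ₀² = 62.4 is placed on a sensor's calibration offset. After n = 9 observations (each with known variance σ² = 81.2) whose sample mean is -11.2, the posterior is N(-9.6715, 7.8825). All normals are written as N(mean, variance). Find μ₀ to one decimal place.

μ₀ = 0.9

The posterior mean is a precision-weighted average: μ_n = (τ₀μ₀ + τ_data·x̄)/(τ₀+τ_data), with τ₀=1/σ₀² and τ_data=n/σ².
Here τ₀ = 1/62.4 = 0.016026 and τ_data = 9/81.2 = 0.110837, so τ_n = 0.126863.
Rearranging for μ₀: μ₀ = (μ_n·τ_n − τ_data·x̄)/τ₀ = (-9.6715·0.126863 − 0.110837·-11.2) / 0.016026 = 0.014419/0.016026 ≈ 0.9.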